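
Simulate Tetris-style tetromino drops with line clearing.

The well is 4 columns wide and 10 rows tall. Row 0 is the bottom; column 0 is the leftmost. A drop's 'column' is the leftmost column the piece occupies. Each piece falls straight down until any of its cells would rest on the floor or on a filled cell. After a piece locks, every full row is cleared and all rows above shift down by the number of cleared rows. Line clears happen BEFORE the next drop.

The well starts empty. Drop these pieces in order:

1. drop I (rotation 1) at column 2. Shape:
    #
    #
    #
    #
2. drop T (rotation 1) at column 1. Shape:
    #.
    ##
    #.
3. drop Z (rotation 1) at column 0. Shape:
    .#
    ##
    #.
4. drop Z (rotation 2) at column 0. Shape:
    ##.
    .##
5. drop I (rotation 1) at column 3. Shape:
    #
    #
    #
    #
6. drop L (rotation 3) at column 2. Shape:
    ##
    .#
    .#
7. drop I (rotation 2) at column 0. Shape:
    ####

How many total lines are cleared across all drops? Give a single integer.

Answer: 2

Derivation:
Drop 1: I rot1 at col 2 lands with bottom-row=0; cleared 0 line(s) (total 0); column heights now [0 0 4 0], max=4
Drop 2: T rot1 at col 1 lands with bottom-row=3; cleared 0 line(s) (total 0); column heights now [0 6 5 0], max=6
Drop 3: Z rot1 at col 0 lands with bottom-row=5; cleared 0 line(s) (total 0); column heights now [7 8 5 0], max=8
Drop 4: Z rot2 at col 0 lands with bottom-row=8; cleared 0 line(s) (total 0); column heights now [10 10 9 0], max=10
Drop 5: I rot1 at col 3 lands with bottom-row=0; cleared 0 line(s) (total 0); column heights now [10 10 9 4], max=10
Drop 6: L rot3 at col 2 lands with bottom-row=7; cleared 1 line(s) (total 1); column heights now [7 9 9 9], max=9
Drop 7: I rot2 at col 0 lands with bottom-row=9; cleared 1 line(s) (total 2); column heights now [7 9 9 9], max=9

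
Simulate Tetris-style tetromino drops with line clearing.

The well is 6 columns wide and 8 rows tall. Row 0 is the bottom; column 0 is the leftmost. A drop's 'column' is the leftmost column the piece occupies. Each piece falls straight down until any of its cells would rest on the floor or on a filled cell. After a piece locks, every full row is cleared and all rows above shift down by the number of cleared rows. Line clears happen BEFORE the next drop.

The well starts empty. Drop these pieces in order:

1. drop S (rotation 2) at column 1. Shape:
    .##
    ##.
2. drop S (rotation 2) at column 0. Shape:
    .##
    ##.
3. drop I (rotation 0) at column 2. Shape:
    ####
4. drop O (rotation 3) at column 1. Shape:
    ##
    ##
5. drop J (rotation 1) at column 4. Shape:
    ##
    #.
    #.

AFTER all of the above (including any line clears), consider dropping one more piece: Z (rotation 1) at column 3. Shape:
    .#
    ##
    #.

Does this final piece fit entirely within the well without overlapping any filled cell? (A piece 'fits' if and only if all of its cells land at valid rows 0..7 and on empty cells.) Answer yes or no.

Drop 1: S rot2 at col 1 lands with bottom-row=0; cleared 0 line(s) (total 0); column heights now [0 1 2 2 0 0], max=2
Drop 2: S rot2 at col 0 lands with bottom-row=1; cleared 0 line(s) (total 0); column heights now [2 3 3 2 0 0], max=3
Drop 3: I rot0 at col 2 lands with bottom-row=3; cleared 0 line(s) (total 0); column heights now [2 3 4 4 4 4], max=4
Drop 4: O rot3 at col 1 lands with bottom-row=4; cleared 0 line(s) (total 0); column heights now [2 6 6 4 4 4], max=6
Drop 5: J rot1 at col 4 lands with bottom-row=4; cleared 0 line(s) (total 0); column heights now [2 6 6 4 7 7], max=7
Test piece Z rot1 at col 3 (width 2): heights before test = [2 6 6 4 7 7]; fits = False

Answer: no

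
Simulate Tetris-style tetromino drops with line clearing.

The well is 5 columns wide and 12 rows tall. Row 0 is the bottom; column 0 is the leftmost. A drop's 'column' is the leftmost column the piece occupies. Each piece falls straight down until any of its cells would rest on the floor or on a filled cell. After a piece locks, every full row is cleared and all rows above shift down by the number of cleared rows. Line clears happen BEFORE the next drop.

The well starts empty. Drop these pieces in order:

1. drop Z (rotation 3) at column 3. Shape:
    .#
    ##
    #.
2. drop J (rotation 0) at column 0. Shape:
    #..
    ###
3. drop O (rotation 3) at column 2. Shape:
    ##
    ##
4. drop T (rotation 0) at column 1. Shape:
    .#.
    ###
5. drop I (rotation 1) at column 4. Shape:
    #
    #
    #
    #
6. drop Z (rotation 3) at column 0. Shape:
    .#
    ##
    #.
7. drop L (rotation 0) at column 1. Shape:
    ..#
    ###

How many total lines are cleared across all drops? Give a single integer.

Answer: 1

Derivation:
Drop 1: Z rot3 at col 3 lands with bottom-row=0; cleared 0 line(s) (total 0); column heights now [0 0 0 2 3], max=3
Drop 2: J rot0 at col 0 lands with bottom-row=0; cleared 0 line(s) (total 0); column heights now [2 1 1 2 3], max=3
Drop 3: O rot3 at col 2 lands with bottom-row=2; cleared 0 line(s) (total 0); column heights now [2 1 4 4 3], max=4
Drop 4: T rot0 at col 1 lands with bottom-row=4; cleared 0 line(s) (total 0); column heights now [2 5 6 5 3], max=6
Drop 5: I rot1 at col 4 lands with bottom-row=3; cleared 0 line(s) (total 0); column heights now [2 5 6 5 7], max=7
Drop 6: Z rot3 at col 0 lands with bottom-row=4; cleared 1 line(s) (total 1); column heights now [5 6 5 4 6], max=6
Drop 7: L rot0 at col 1 lands with bottom-row=6; cleared 0 line(s) (total 1); column heights now [5 7 7 8 6], max=8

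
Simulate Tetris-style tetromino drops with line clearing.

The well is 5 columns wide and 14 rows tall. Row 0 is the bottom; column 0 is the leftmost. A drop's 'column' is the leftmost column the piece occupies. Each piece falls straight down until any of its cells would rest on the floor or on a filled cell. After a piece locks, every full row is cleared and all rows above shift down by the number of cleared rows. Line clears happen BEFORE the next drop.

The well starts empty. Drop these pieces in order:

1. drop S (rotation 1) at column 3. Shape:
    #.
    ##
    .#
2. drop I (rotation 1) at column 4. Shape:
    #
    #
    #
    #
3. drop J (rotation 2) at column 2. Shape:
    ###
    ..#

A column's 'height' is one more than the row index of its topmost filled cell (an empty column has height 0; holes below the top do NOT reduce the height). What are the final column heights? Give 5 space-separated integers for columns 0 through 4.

Answer: 0 0 8 8 8

Derivation:
Drop 1: S rot1 at col 3 lands with bottom-row=0; cleared 0 line(s) (total 0); column heights now [0 0 0 3 2], max=3
Drop 2: I rot1 at col 4 lands with bottom-row=2; cleared 0 line(s) (total 0); column heights now [0 0 0 3 6], max=6
Drop 3: J rot2 at col 2 lands with bottom-row=6; cleared 0 line(s) (total 0); column heights now [0 0 8 8 8], max=8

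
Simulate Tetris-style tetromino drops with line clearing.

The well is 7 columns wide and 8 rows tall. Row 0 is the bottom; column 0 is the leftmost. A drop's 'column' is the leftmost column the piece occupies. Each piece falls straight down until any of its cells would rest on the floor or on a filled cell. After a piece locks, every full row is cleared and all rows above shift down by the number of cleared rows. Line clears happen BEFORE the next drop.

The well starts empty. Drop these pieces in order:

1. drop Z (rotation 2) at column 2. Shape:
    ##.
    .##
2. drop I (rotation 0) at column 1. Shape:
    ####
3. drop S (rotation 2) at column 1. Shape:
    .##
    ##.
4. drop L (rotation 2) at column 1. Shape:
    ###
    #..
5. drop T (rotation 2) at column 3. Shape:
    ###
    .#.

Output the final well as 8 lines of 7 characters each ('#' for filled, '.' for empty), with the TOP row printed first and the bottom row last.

Answer: .......
...###.
.####..
.###...
.##....
.####..
..##...
...##..

Derivation:
Drop 1: Z rot2 at col 2 lands with bottom-row=0; cleared 0 line(s) (total 0); column heights now [0 0 2 2 1 0 0], max=2
Drop 2: I rot0 at col 1 lands with bottom-row=2; cleared 0 line(s) (total 0); column heights now [0 3 3 3 3 0 0], max=3
Drop 3: S rot2 at col 1 lands with bottom-row=3; cleared 0 line(s) (total 0); column heights now [0 4 5 5 3 0 0], max=5
Drop 4: L rot2 at col 1 lands with bottom-row=4; cleared 0 line(s) (total 0); column heights now [0 6 6 6 3 0 0], max=6
Drop 5: T rot2 at col 3 lands with bottom-row=5; cleared 0 line(s) (total 0); column heights now [0 6 6 7 7 7 0], max=7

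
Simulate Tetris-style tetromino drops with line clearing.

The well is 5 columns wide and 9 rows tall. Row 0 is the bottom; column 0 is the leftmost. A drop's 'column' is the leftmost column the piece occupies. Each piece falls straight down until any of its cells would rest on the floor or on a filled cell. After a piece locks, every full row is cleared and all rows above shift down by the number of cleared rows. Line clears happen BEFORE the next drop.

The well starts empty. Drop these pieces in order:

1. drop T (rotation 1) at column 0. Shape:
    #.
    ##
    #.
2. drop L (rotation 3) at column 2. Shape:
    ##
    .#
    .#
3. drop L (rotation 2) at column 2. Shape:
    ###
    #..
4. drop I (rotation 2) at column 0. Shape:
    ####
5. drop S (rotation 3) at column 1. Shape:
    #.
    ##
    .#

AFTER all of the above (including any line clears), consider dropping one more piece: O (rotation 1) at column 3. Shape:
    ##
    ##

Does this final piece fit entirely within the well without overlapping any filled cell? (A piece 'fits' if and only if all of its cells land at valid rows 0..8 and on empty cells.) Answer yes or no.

Answer: yes

Derivation:
Drop 1: T rot1 at col 0 lands with bottom-row=0; cleared 0 line(s) (total 0); column heights now [3 2 0 0 0], max=3
Drop 2: L rot3 at col 2 lands with bottom-row=0; cleared 0 line(s) (total 0); column heights now [3 2 3 3 0], max=3
Drop 3: L rot2 at col 2 lands with bottom-row=3; cleared 0 line(s) (total 0); column heights now [3 2 5 5 5], max=5
Drop 4: I rot2 at col 0 lands with bottom-row=5; cleared 0 line(s) (total 0); column heights now [6 6 6 6 5], max=6
Drop 5: S rot3 at col 1 lands with bottom-row=6; cleared 0 line(s) (total 0); column heights now [6 9 8 6 5], max=9
Test piece O rot1 at col 3 (width 2): heights before test = [6 9 8 6 5]; fits = True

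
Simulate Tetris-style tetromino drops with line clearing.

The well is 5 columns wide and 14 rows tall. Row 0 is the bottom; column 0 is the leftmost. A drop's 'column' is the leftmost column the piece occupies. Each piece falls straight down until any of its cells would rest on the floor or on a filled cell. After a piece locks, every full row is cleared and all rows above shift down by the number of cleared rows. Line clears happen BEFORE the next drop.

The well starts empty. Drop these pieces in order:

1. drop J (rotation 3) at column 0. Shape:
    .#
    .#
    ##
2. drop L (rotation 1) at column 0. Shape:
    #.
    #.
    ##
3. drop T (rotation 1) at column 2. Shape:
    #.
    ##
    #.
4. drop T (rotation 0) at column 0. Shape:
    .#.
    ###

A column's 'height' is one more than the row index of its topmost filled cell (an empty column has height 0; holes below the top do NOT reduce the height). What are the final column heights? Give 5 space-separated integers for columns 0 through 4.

Drop 1: J rot3 at col 0 lands with bottom-row=0; cleared 0 line(s) (total 0); column heights now [1 3 0 0 0], max=3
Drop 2: L rot1 at col 0 lands with bottom-row=3; cleared 0 line(s) (total 0); column heights now [6 4 0 0 0], max=6
Drop 3: T rot1 at col 2 lands with bottom-row=0; cleared 0 line(s) (total 0); column heights now [6 4 3 2 0], max=6
Drop 4: T rot0 at col 0 lands with bottom-row=6; cleared 0 line(s) (total 0); column heights now [7 8 7 2 0], max=8

Answer: 7 8 7 2 0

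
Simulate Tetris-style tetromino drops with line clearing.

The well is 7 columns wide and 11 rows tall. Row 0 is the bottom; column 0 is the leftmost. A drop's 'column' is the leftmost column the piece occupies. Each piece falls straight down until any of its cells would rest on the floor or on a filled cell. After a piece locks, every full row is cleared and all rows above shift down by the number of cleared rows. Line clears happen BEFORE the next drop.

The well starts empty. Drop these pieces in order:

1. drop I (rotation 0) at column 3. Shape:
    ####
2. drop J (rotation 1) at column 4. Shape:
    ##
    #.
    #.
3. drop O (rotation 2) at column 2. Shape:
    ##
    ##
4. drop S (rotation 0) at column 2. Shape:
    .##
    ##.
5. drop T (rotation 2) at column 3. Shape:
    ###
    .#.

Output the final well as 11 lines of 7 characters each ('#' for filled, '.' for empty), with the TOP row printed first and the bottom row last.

Answer: .......
.......
.......
.......
...###.
....#..
...##..
..####.
..###..
..###..
...####

Derivation:
Drop 1: I rot0 at col 3 lands with bottom-row=0; cleared 0 line(s) (total 0); column heights now [0 0 0 1 1 1 1], max=1
Drop 2: J rot1 at col 4 lands with bottom-row=1; cleared 0 line(s) (total 0); column heights now [0 0 0 1 4 4 1], max=4
Drop 3: O rot2 at col 2 lands with bottom-row=1; cleared 0 line(s) (total 0); column heights now [0 0 3 3 4 4 1], max=4
Drop 4: S rot0 at col 2 lands with bottom-row=3; cleared 0 line(s) (total 0); column heights now [0 0 4 5 5 4 1], max=5
Drop 5: T rot2 at col 3 lands with bottom-row=5; cleared 0 line(s) (total 0); column heights now [0 0 4 7 7 7 1], max=7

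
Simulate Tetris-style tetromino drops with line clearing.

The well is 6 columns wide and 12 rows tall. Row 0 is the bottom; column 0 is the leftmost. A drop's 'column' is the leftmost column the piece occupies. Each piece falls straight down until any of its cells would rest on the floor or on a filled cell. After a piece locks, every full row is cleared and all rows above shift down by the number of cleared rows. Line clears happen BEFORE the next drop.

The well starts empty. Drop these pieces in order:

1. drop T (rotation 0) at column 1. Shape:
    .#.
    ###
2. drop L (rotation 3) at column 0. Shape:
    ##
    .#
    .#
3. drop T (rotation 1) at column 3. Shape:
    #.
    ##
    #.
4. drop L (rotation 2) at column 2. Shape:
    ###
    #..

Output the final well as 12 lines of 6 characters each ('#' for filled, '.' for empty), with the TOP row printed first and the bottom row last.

Answer: ......
......
......
......
......
......
......
..###.
####..
.#.##.
.###..
.###..

Derivation:
Drop 1: T rot0 at col 1 lands with bottom-row=0; cleared 0 line(s) (total 0); column heights now [0 1 2 1 0 0], max=2
Drop 2: L rot3 at col 0 lands with bottom-row=1; cleared 0 line(s) (total 0); column heights now [4 4 2 1 0 0], max=4
Drop 3: T rot1 at col 3 lands with bottom-row=1; cleared 0 line(s) (total 0); column heights now [4 4 2 4 3 0], max=4
Drop 4: L rot2 at col 2 lands with bottom-row=3; cleared 0 line(s) (total 0); column heights now [4 4 5 5 5 0], max=5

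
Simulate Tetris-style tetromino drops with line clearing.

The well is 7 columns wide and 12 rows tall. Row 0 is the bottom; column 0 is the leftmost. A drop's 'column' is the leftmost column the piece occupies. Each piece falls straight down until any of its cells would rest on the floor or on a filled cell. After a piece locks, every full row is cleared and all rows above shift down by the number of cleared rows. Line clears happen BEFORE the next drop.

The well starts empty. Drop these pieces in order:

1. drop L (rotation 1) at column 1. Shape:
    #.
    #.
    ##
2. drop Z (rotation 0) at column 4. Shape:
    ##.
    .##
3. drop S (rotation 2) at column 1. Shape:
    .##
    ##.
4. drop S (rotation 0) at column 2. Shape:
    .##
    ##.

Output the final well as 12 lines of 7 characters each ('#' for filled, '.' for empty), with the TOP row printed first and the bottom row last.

Drop 1: L rot1 at col 1 lands with bottom-row=0; cleared 0 line(s) (total 0); column heights now [0 3 1 0 0 0 0], max=3
Drop 2: Z rot0 at col 4 lands with bottom-row=0; cleared 0 line(s) (total 0); column heights now [0 3 1 0 2 2 1], max=3
Drop 3: S rot2 at col 1 lands with bottom-row=3; cleared 0 line(s) (total 0); column heights now [0 4 5 5 2 2 1], max=5
Drop 4: S rot0 at col 2 lands with bottom-row=5; cleared 0 line(s) (total 0); column heights now [0 4 6 7 7 2 1], max=7

Answer: .......
.......
.......
.......
.......
...##..
..##...
..##...
.##....
.#.....
.#..##.
.##..##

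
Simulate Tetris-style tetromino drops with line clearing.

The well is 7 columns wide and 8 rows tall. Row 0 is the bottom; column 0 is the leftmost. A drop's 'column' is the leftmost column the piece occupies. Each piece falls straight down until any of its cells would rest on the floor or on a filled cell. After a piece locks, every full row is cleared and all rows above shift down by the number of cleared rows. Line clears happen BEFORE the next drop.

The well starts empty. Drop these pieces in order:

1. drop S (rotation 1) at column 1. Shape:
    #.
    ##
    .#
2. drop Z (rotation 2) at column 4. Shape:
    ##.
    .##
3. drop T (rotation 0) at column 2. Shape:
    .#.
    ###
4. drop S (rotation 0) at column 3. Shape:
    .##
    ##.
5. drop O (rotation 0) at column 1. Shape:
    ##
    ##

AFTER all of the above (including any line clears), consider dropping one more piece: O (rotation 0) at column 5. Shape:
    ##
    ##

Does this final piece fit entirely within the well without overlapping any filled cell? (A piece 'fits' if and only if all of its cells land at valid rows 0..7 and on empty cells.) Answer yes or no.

Drop 1: S rot1 at col 1 lands with bottom-row=0; cleared 0 line(s) (total 0); column heights now [0 3 2 0 0 0 0], max=3
Drop 2: Z rot2 at col 4 lands with bottom-row=0; cleared 0 line(s) (total 0); column heights now [0 3 2 0 2 2 1], max=3
Drop 3: T rot0 at col 2 lands with bottom-row=2; cleared 0 line(s) (total 0); column heights now [0 3 3 4 3 2 1], max=4
Drop 4: S rot0 at col 3 lands with bottom-row=4; cleared 0 line(s) (total 0); column heights now [0 3 3 5 6 6 1], max=6
Drop 5: O rot0 at col 1 lands with bottom-row=3; cleared 0 line(s) (total 0); column heights now [0 5 5 5 6 6 1], max=6
Test piece O rot0 at col 5 (width 2): heights before test = [0 5 5 5 6 6 1]; fits = True

Answer: yes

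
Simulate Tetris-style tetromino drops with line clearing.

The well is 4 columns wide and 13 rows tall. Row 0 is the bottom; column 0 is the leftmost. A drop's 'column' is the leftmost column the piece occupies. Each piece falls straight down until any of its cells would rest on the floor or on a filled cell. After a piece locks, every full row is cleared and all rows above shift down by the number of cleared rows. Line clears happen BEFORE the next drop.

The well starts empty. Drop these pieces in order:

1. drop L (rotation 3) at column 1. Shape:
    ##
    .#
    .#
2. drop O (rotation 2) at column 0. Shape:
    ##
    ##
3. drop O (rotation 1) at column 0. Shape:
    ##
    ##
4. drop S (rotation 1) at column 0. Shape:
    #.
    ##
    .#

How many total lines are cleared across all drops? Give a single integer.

Drop 1: L rot3 at col 1 lands with bottom-row=0; cleared 0 line(s) (total 0); column heights now [0 3 3 0], max=3
Drop 2: O rot2 at col 0 lands with bottom-row=3; cleared 0 line(s) (total 0); column heights now [5 5 3 0], max=5
Drop 3: O rot1 at col 0 lands with bottom-row=5; cleared 0 line(s) (total 0); column heights now [7 7 3 0], max=7
Drop 4: S rot1 at col 0 lands with bottom-row=7; cleared 0 line(s) (total 0); column heights now [10 9 3 0], max=10

Answer: 0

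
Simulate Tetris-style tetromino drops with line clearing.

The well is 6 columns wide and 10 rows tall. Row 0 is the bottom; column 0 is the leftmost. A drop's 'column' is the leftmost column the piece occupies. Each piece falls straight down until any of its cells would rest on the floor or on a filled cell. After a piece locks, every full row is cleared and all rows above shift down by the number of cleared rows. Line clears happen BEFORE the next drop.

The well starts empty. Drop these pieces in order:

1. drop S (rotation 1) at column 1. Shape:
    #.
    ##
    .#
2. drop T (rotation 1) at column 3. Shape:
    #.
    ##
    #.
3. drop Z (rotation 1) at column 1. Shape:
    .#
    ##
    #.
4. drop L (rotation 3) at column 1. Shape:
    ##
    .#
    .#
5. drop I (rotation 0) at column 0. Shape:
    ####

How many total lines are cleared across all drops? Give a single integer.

Answer: 0

Derivation:
Drop 1: S rot1 at col 1 lands with bottom-row=0; cleared 0 line(s) (total 0); column heights now [0 3 2 0 0 0], max=3
Drop 2: T rot1 at col 3 lands with bottom-row=0; cleared 0 line(s) (total 0); column heights now [0 3 2 3 2 0], max=3
Drop 3: Z rot1 at col 1 lands with bottom-row=3; cleared 0 line(s) (total 0); column heights now [0 5 6 3 2 0], max=6
Drop 4: L rot3 at col 1 lands with bottom-row=6; cleared 0 line(s) (total 0); column heights now [0 9 9 3 2 0], max=9
Drop 5: I rot0 at col 0 lands with bottom-row=9; cleared 0 line(s) (total 0); column heights now [10 10 10 10 2 0], max=10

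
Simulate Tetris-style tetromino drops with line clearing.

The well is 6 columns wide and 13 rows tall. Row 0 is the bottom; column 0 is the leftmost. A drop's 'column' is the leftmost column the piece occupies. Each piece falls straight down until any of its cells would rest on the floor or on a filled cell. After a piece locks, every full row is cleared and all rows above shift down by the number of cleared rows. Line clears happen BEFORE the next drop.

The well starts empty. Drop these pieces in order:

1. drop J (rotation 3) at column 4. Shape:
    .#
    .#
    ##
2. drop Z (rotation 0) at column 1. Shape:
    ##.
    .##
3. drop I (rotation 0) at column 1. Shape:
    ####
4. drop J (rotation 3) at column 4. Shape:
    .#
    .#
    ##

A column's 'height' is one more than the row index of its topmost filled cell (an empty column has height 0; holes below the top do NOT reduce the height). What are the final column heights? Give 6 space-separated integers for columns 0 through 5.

Drop 1: J rot3 at col 4 lands with bottom-row=0; cleared 0 line(s) (total 0); column heights now [0 0 0 0 1 3], max=3
Drop 2: Z rot0 at col 1 lands with bottom-row=0; cleared 0 line(s) (total 0); column heights now [0 2 2 1 1 3], max=3
Drop 3: I rot0 at col 1 lands with bottom-row=2; cleared 0 line(s) (total 0); column heights now [0 3 3 3 3 3], max=3
Drop 4: J rot3 at col 4 lands with bottom-row=3; cleared 0 line(s) (total 0); column heights now [0 3 3 3 4 6], max=6

Answer: 0 3 3 3 4 6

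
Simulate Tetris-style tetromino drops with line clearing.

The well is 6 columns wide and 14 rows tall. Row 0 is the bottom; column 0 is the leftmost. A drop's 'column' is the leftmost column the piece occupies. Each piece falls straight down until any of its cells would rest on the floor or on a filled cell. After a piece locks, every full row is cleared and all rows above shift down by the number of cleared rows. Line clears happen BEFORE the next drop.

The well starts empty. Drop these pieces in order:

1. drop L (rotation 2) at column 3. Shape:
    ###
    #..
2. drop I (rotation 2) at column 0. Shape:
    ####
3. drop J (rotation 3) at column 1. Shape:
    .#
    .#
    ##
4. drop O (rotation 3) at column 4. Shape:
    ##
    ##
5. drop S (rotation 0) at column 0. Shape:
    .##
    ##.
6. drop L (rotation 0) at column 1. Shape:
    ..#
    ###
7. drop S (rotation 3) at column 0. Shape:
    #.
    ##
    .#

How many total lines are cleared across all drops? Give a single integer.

Drop 1: L rot2 at col 3 lands with bottom-row=0; cleared 0 line(s) (total 0); column heights now [0 0 0 2 2 2], max=2
Drop 2: I rot2 at col 0 lands with bottom-row=2; cleared 0 line(s) (total 0); column heights now [3 3 3 3 2 2], max=3
Drop 3: J rot3 at col 1 lands with bottom-row=3; cleared 0 line(s) (total 0); column heights now [3 4 6 3 2 2], max=6
Drop 4: O rot3 at col 4 lands with bottom-row=2; cleared 1 line(s) (total 1); column heights now [0 3 5 2 3 3], max=5
Drop 5: S rot0 at col 0 lands with bottom-row=4; cleared 0 line(s) (total 1); column heights now [5 6 6 2 3 3], max=6
Drop 6: L rot0 at col 1 lands with bottom-row=6; cleared 0 line(s) (total 1); column heights now [5 7 7 8 3 3], max=8
Drop 7: S rot3 at col 0 lands with bottom-row=7; cleared 0 line(s) (total 1); column heights now [10 9 7 8 3 3], max=10

Answer: 1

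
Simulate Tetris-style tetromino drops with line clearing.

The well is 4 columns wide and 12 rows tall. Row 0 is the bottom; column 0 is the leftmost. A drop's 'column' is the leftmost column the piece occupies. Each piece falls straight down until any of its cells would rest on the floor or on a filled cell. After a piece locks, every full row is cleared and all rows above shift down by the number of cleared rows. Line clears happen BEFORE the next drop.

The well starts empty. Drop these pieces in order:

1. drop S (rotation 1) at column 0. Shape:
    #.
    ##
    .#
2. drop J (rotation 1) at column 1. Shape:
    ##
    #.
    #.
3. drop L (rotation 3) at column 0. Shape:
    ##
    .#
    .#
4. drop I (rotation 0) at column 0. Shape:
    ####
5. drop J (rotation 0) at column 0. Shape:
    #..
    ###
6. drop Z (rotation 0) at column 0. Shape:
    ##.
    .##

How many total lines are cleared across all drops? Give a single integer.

Drop 1: S rot1 at col 0 lands with bottom-row=0; cleared 0 line(s) (total 0); column heights now [3 2 0 0], max=3
Drop 2: J rot1 at col 1 lands with bottom-row=2; cleared 0 line(s) (total 0); column heights now [3 5 5 0], max=5
Drop 3: L rot3 at col 0 lands with bottom-row=5; cleared 0 line(s) (total 0); column heights now [8 8 5 0], max=8
Drop 4: I rot0 at col 0 lands with bottom-row=8; cleared 1 line(s) (total 1); column heights now [8 8 5 0], max=8
Drop 5: J rot0 at col 0 lands with bottom-row=8; cleared 0 line(s) (total 1); column heights now [10 9 9 0], max=10
Drop 6: Z rot0 at col 0 lands with bottom-row=9; cleared 0 line(s) (total 1); column heights now [11 11 10 0], max=11

Answer: 1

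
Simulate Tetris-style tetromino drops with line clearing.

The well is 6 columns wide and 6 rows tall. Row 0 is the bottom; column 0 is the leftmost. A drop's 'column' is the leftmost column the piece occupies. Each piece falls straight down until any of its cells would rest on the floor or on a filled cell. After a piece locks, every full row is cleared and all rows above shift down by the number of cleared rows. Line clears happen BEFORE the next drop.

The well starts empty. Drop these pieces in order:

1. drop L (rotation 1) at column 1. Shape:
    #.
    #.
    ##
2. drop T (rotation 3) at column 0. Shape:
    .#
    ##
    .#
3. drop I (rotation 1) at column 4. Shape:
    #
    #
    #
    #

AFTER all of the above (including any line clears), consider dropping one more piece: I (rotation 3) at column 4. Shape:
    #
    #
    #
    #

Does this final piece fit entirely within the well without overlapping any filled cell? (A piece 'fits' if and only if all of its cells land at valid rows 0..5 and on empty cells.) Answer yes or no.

Drop 1: L rot1 at col 1 lands with bottom-row=0; cleared 0 line(s) (total 0); column heights now [0 3 1 0 0 0], max=3
Drop 2: T rot3 at col 0 lands with bottom-row=3; cleared 0 line(s) (total 0); column heights now [5 6 1 0 0 0], max=6
Drop 3: I rot1 at col 4 lands with bottom-row=0; cleared 0 line(s) (total 0); column heights now [5 6 1 0 4 0], max=6
Test piece I rot3 at col 4 (width 1): heights before test = [5 6 1 0 4 0]; fits = False

Answer: no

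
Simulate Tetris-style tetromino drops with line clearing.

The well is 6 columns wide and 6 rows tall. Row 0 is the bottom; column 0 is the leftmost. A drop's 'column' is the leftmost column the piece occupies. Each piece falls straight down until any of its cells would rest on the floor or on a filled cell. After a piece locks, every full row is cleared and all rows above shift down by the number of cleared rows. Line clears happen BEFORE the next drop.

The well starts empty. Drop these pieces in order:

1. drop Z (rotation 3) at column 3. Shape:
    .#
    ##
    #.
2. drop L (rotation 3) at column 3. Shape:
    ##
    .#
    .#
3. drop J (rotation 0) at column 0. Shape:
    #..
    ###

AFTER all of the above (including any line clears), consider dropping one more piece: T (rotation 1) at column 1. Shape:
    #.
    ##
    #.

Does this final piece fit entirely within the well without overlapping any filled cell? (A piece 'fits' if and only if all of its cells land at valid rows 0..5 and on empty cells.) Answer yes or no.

Drop 1: Z rot3 at col 3 lands with bottom-row=0; cleared 0 line(s) (total 0); column heights now [0 0 0 2 3 0], max=3
Drop 2: L rot3 at col 3 lands with bottom-row=3; cleared 0 line(s) (total 0); column heights now [0 0 0 6 6 0], max=6
Drop 3: J rot0 at col 0 lands with bottom-row=0; cleared 0 line(s) (total 0); column heights now [2 1 1 6 6 0], max=6
Test piece T rot1 at col 1 (width 2): heights before test = [2 1 1 6 6 0]; fits = True

Answer: yes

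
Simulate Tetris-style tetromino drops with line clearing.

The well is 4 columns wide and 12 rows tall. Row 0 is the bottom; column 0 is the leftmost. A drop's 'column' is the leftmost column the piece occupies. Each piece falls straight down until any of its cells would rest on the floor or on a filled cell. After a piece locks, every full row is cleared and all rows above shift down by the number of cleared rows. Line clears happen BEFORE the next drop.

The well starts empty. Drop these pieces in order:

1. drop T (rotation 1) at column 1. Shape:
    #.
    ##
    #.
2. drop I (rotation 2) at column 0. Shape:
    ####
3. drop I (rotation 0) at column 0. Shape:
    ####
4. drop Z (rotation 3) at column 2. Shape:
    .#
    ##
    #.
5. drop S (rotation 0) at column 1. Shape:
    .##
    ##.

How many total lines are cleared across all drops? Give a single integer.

Answer: 2

Derivation:
Drop 1: T rot1 at col 1 lands with bottom-row=0; cleared 0 line(s) (total 0); column heights now [0 3 2 0], max=3
Drop 2: I rot2 at col 0 lands with bottom-row=3; cleared 1 line(s) (total 1); column heights now [0 3 2 0], max=3
Drop 3: I rot0 at col 0 lands with bottom-row=3; cleared 1 line(s) (total 2); column heights now [0 3 2 0], max=3
Drop 4: Z rot3 at col 2 lands with bottom-row=2; cleared 0 line(s) (total 2); column heights now [0 3 4 5], max=5
Drop 5: S rot0 at col 1 lands with bottom-row=4; cleared 0 line(s) (total 2); column heights now [0 5 6 6], max=6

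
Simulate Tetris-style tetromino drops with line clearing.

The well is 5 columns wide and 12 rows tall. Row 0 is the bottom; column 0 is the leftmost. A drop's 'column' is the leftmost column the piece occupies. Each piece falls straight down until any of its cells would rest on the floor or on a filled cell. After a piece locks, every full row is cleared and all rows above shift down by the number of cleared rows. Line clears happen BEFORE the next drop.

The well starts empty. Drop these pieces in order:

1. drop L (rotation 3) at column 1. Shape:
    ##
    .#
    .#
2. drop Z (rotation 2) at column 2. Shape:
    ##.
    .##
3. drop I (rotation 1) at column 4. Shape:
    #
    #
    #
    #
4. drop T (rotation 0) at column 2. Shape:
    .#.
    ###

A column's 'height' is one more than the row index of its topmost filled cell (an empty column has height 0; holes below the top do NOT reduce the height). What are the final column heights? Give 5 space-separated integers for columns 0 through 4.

Drop 1: L rot3 at col 1 lands with bottom-row=0; cleared 0 line(s) (total 0); column heights now [0 3 3 0 0], max=3
Drop 2: Z rot2 at col 2 lands with bottom-row=2; cleared 0 line(s) (total 0); column heights now [0 3 4 4 3], max=4
Drop 3: I rot1 at col 4 lands with bottom-row=3; cleared 0 line(s) (total 0); column heights now [0 3 4 4 7], max=7
Drop 4: T rot0 at col 2 lands with bottom-row=7; cleared 0 line(s) (total 0); column heights now [0 3 8 9 8], max=9

Answer: 0 3 8 9 8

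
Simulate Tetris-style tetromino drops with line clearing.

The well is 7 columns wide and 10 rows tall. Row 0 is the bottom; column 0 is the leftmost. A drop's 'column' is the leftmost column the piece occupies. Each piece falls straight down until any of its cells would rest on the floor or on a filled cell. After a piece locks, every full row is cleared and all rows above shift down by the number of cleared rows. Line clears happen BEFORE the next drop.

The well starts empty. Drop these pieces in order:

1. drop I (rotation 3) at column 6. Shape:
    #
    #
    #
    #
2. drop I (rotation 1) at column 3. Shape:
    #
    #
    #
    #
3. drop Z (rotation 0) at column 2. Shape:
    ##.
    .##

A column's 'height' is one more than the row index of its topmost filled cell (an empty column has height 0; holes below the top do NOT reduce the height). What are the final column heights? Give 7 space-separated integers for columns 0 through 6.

Drop 1: I rot3 at col 6 lands with bottom-row=0; cleared 0 line(s) (total 0); column heights now [0 0 0 0 0 0 4], max=4
Drop 2: I rot1 at col 3 lands with bottom-row=0; cleared 0 line(s) (total 0); column heights now [0 0 0 4 0 0 4], max=4
Drop 3: Z rot0 at col 2 lands with bottom-row=4; cleared 0 line(s) (total 0); column heights now [0 0 6 6 5 0 4], max=6

Answer: 0 0 6 6 5 0 4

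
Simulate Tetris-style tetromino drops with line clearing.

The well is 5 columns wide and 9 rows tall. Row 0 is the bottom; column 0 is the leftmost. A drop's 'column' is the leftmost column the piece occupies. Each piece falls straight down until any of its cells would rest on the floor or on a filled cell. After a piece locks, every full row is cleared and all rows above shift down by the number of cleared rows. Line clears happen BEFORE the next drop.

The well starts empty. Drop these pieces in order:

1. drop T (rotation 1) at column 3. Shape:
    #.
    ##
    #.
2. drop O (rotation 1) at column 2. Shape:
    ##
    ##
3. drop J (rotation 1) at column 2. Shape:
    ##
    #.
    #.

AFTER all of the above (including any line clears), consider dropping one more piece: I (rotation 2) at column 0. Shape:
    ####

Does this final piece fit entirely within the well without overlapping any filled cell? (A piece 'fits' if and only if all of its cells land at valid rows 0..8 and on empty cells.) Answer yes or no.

Answer: yes

Derivation:
Drop 1: T rot1 at col 3 lands with bottom-row=0; cleared 0 line(s) (total 0); column heights now [0 0 0 3 2], max=3
Drop 2: O rot1 at col 2 lands with bottom-row=3; cleared 0 line(s) (total 0); column heights now [0 0 5 5 2], max=5
Drop 3: J rot1 at col 2 lands with bottom-row=5; cleared 0 line(s) (total 0); column heights now [0 0 8 8 2], max=8
Test piece I rot2 at col 0 (width 4): heights before test = [0 0 8 8 2]; fits = True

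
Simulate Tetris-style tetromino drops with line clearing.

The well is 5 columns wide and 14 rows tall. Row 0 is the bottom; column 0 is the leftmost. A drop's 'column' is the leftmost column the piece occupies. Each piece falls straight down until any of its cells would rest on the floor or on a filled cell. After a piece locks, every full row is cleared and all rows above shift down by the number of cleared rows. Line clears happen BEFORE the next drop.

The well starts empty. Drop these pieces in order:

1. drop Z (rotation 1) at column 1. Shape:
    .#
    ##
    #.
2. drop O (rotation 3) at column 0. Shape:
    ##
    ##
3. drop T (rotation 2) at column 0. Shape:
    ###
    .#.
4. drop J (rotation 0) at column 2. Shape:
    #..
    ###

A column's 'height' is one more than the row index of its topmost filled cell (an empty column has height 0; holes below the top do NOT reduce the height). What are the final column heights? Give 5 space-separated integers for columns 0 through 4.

Answer: 6 6 8 7 7

Derivation:
Drop 1: Z rot1 at col 1 lands with bottom-row=0; cleared 0 line(s) (total 0); column heights now [0 2 3 0 0], max=3
Drop 2: O rot3 at col 0 lands with bottom-row=2; cleared 0 line(s) (total 0); column heights now [4 4 3 0 0], max=4
Drop 3: T rot2 at col 0 lands with bottom-row=4; cleared 0 line(s) (total 0); column heights now [6 6 6 0 0], max=6
Drop 4: J rot0 at col 2 lands with bottom-row=6; cleared 0 line(s) (total 0); column heights now [6 6 8 7 7], max=8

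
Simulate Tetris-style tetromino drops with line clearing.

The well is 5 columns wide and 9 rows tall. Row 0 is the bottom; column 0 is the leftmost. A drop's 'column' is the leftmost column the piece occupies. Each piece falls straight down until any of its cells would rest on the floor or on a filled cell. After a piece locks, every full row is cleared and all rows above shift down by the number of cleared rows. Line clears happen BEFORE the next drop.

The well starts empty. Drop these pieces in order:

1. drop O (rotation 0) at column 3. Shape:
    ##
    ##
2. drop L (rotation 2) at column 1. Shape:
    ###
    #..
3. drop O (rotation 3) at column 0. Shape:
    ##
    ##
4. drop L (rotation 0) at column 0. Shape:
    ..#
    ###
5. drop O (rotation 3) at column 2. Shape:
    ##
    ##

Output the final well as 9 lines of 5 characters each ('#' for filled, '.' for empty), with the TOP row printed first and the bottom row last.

Answer: ..##.
..##.
..#..
###..
##...
##...
.###.
.#.##
...##

Derivation:
Drop 1: O rot0 at col 3 lands with bottom-row=0; cleared 0 line(s) (total 0); column heights now [0 0 0 2 2], max=2
Drop 2: L rot2 at col 1 lands with bottom-row=1; cleared 0 line(s) (total 0); column heights now [0 3 3 3 2], max=3
Drop 3: O rot3 at col 0 lands with bottom-row=3; cleared 0 line(s) (total 0); column heights now [5 5 3 3 2], max=5
Drop 4: L rot0 at col 0 lands with bottom-row=5; cleared 0 line(s) (total 0); column heights now [6 6 7 3 2], max=7
Drop 5: O rot3 at col 2 lands with bottom-row=7; cleared 0 line(s) (total 0); column heights now [6 6 9 9 2], max=9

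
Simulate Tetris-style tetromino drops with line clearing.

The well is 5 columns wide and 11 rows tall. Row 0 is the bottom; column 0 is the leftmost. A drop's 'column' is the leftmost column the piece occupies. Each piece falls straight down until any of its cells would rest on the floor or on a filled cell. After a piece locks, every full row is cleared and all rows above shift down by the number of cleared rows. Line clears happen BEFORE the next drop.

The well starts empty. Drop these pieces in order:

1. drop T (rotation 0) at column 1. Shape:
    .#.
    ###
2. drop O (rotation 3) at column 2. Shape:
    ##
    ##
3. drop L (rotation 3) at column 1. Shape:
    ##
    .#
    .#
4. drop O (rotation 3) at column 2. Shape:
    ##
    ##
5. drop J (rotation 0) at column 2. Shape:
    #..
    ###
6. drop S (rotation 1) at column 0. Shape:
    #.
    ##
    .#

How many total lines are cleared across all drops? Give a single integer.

Drop 1: T rot0 at col 1 lands with bottom-row=0; cleared 0 line(s) (total 0); column heights now [0 1 2 1 0], max=2
Drop 2: O rot3 at col 2 lands with bottom-row=2; cleared 0 line(s) (total 0); column heights now [0 1 4 4 0], max=4
Drop 3: L rot3 at col 1 lands with bottom-row=4; cleared 0 line(s) (total 0); column heights now [0 7 7 4 0], max=7
Drop 4: O rot3 at col 2 lands with bottom-row=7; cleared 0 line(s) (total 0); column heights now [0 7 9 9 0], max=9
Drop 5: J rot0 at col 2 lands with bottom-row=9; cleared 0 line(s) (total 0); column heights now [0 7 11 10 10], max=11
Drop 6: S rot1 at col 0 lands with bottom-row=7; cleared 0 line(s) (total 0); column heights now [10 9 11 10 10], max=11

Answer: 0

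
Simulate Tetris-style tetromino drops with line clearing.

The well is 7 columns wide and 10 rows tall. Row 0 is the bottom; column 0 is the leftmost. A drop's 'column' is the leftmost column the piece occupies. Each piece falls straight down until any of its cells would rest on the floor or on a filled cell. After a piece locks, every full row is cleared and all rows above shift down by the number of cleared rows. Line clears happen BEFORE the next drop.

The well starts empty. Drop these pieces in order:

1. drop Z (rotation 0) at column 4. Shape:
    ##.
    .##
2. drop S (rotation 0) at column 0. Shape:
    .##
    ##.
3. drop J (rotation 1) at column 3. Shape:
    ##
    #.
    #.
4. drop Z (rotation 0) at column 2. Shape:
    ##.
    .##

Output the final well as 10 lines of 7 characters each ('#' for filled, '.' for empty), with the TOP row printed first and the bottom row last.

Answer: .......
.......
.......
.......
.......
..##...
...##..
...##..
.#####.
##.#.##

Derivation:
Drop 1: Z rot0 at col 4 lands with bottom-row=0; cleared 0 line(s) (total 0); column heights now [0 0 0 0 2 2 1], max=2
Drop 2: S rot0 at col 0 lands with bottom-row=0; cleared 0 line(s) (total 0); column heights now [1 2 2 0 2 2 1], max=2
Drop 3: J rot1 at col 3 lands with bottom-row=0; cleared 0 line(s) (total 0); column heights now [1 2 2 3 3 2 1], max=3
Drop 4: Z rot0 at col 2 lands with bottom-row=3; cleared 0 line(s) (total 0); column heights now [1 2 5 5 4 2 1], max=5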